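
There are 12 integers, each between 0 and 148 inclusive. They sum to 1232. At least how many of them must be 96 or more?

If only k of them are at least 96, the other 12 − k are at most 95, so the total is at most k·148 + (12 − k)·95.
This must reach 1232, so k·148 + (12 − k)·95 ≥ 1232, giving k ≥ 2.
Exactly 2 works: 2 values at 148 and 10 at 95 total 1246; lower one of the high values by 14 (still ≥ 96) to hit 1232.

2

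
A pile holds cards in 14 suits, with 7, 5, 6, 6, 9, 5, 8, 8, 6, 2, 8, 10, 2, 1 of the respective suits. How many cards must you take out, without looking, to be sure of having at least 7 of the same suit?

70

In the worst case you take as many as possible of each suit without reaching 7: 6 + 5 + 6 + 6 + 6 + 5 + 6 + 6 + 6 + 2 + 6 + 6 + 2 + 1 = 69.
The next one must give 7 of some suit, so 69 + 1 = 70.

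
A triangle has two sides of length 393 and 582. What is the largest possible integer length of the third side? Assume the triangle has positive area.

974

The third side must be less than 393 + 582 = 975.
The largest integer below 975 is 974.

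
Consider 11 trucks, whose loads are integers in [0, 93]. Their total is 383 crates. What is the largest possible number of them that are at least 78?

4

Suppose k of them are at least 78. Those contribute at least 78 each and the other 11 − k at least 0 each.
So the total is at least 78k + 0(11 − k) = 0 + 78k. This must be ≤ 383, giving k ≤ 4.
k = 4 is achieved by 4 values at 78 and 7 at 0, total 312; add 71 to one value (staying below 78) to reach 383.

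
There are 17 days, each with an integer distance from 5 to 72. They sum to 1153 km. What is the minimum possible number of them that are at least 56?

13

Each value short of 56 is at most 55, costing at least 72 − 55 = 17 against the maximum total of 1224.
We can afford to lose at most 1224 − 1153 = 71, so at most ⌊71/17⌋ = 4 fall short, and at least 13 are ≥ 56.
Exactly 13 works: 13 values at 72 and 4 at 55 total 1156; lower one of the high values by 3 (still ≥ 56) to hit 1153.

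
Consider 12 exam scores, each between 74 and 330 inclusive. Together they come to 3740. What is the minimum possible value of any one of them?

110

To make one score as small as possible, make the other 11 as large as possible.
The other 11 contribute at most 11 × 330 = 3630, leaving at least 3740 − 3630 = 110.
Since 110 ≥ 74, this is achievable: one at 110 and 11 at 330.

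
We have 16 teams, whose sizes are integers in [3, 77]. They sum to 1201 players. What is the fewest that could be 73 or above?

10

Suppose at most 16 − j of them reach 73; then j values are ≤ 72 and the rest ≤ 77.
The total is then ≤ 72·j + 77·(16 − j) = 1232 − 5j. For this to be ≥ 1201 we need j ≤ 6, so at least 16 − 6 = 10 must reach 73.
Exactly 10 works: 10 values at 77 and 6 at 72 total 1202; lower one of the high values by 1 (still ≥ 73) to hit 1201.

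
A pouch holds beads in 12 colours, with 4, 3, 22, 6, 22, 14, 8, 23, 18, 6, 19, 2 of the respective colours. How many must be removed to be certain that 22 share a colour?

In the worst case you take as many as possible of each colour without reaching 22: 4 + 3 + 21 + 6 + 21 + 14 + 8 + 21 + 18 + 6 + 19 + 2 = 143.
The next one must give 22 of some colour, so 143 + 1 = 144.

144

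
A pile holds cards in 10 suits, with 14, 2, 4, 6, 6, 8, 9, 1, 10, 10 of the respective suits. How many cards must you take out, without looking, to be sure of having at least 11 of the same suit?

67

In the worst case you take as many as possible of each suit without reaching 11: 10 + 2 + 4 + 6 + 6 + 8 + 9 + 1 + 10 + 10 = 66.
The next one must give 11 of some suit, so 66 + 1 = 67.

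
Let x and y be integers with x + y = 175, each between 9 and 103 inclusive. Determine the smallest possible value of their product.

For a fixed sum, xy is smallest when x and y are as far apart as possible.
At the endpoint x = 72, y = 175 − 72 = 103, so xy = 72 × 103 = 7416.

7416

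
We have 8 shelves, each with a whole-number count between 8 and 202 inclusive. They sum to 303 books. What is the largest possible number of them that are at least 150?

1

Suppose k of them are at least 150. Those contribute at least 150 each and the other 8 − k at least 8 each.
So the total is at least 150k + 8(8 − k) = 64 + 142k. This must be ≤ 303, giving k ≤ 1.
k = 1 is achieved by 1 value at 150 and 7 at 8, total 206; add 97 to one value (staying below 150) to reach 303.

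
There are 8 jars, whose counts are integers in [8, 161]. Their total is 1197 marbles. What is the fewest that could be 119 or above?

6

If only k of them are at least 119, the other 8 − k are at most 118, so the total is at most k·161 + (8 − k)·118.
This must reach 1197, so k·161 + (8 − k)·118 ≥ 1197, giving k ≥ 6.
Exactly 6 works: 6 values at 161 and 2 at 118 total 1202; lower one of the high values by 5 (still ≥ 119) to hit 1197.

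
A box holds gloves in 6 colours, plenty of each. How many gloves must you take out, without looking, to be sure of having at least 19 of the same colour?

In the worst case you draw 18 of each of the 6 colours: 6 × 18 = 108.
One more forces 19 of some colour, so 108 + 1 = 109.

109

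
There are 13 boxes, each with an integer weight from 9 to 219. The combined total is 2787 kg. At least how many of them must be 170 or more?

Each value short of 170 is at most 169, costing at least 219 − 169 = 50 against the maximum total of 2847.
We can afford to lose at most 2847 − 2787 = 60, so at most ⌊60/50⌋ = 1 fall short, and at least 12 are ≥ 170.
Exactly 12 works: 12 values at 219 and 1 at 169 total 2797; lower one of the high values by 10 (still ≥ 170) to hit 2787.

12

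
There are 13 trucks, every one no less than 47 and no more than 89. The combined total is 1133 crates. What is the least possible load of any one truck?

65

To make one truck as small as possible, make the other 12 as large as possible.
The other 12 contribute at most 12 × 89 = 1068, leaving at least 1133 − 1068 = 65.
Since 65 ≥ 47, this is achievable: one at 65 and 12 at 89.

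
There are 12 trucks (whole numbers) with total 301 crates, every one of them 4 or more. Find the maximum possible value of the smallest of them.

25

If every one of the 12 were at least 26, the total would be at least 12 × 26 = 312 > 301.
Taking 11 copies of 25 and 1 copy of 26 gives exactly 301, so 25 is attained.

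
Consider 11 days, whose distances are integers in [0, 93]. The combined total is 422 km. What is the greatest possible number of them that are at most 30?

Suppose k of them are at most 30. Those contribute at most 30 each and the rest at most 93 each.
So the total is at most 30k + 93(11 − k) = 1023 − 63k. This must still be ≥ 422, so k ≤ 9.
k = 9 is achieved by 9 values at 30 and 2 at 93, total 456; lower one of the 93's by 34 (still > 30) to reach 422.

9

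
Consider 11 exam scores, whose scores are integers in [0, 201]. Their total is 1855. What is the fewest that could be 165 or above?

2

Suppose at most 11 − j of them reach 165; then j values are ≤ 164 and the rest ≤ 201.
The total is then ≤ 164·j + 201·(11 − j) = 2211 − 37j. For this to be ≥ 1855 we need j ≤ 9, so at least 11 − 9 = 2 must reach 165.
Exactly 2 works: 2 values at 201 and 9 at 164 total 1878; lower one of the high values by 23 (still ≥ 165) to hit 1855.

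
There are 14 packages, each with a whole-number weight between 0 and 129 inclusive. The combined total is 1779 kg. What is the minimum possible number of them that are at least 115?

Each value short of 115 is at most 114, costing at least 129 − 114 = 15 against the maximum total of 1806.
We can afford to lose at most 1806 − 1779 = 27, so at most ⌊27/15⌋ = 1 fall short, and at least 13 are ≥ 115.
Exactly 13 works: 13 values at 129 and 1 at 114 total 1791; lower one of the high values by 12 (still ≥ 115) to hit 1779.

13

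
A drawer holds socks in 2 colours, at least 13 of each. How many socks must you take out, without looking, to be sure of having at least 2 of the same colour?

In the worst case you draw 1 of each of the 2 colours: 2 × 1 = 2.
One more forces 2 of some colour, so 2 + 1 = 3.

3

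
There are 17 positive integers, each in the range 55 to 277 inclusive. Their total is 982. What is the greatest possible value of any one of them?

Maximizing one value means minimizing the remaining 16.
The other 16 contribute at least 16 × 55 = 880, leaving at most 982 − 880 = 102.
Since 102 ≤ 277, this is achievable: one at 102 and 16 at 55.

102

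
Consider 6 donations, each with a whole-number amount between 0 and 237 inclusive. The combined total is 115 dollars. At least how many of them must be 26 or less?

If only k of them are at most 26, the other 6 − k are at least 27, so the total is at least (6 − k)·27 + k·0.
This is ≤ 115, so (6 − k)·27 + 0k ≤ 115, which gives k ≥ 2.
Exactly 2 works: 2 values at 0 and 4 at 27 total 108; raise one of the low values by 7 (still ≤ 26) to hit 115.

2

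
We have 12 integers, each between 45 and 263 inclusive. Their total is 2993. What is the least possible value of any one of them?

100

To make one integer as small as possible, make the other 11 as large as possible.
The other 11 contribute at most 11 × 263 = 2893, leaving at least 2993 − 2893 = 100.
Since 100 ≥ 45, this is achievable: one at 100 and 11 at 263.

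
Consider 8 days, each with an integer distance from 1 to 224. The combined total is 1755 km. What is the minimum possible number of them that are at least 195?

Each value short of 195 is at most 194, costing at least 224 − 194 = 30 against the maximum total of 1792.
We can afford to lose at most 1792 − 1755 = 37, so at most ⌊37/30⌋ = 1 fall short, and at least 7 are ≥ 195.
Exactly 7 works: 7 values at 224 and 1 at 194 total 1762; lower one of the high values by 7 (still ≥ 195) to hit 1755.

7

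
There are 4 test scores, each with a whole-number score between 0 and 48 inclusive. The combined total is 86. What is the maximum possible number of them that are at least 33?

With k values at 33 or above and the rest at least 0, the sum is at least 0 + 33k.
Since the sum is 86, we need 33k ≤ 86, i.e. k ≤ 2.
k = 2 is achieved by 2 values at 33 and 2 at 0, total 66; add 20 to one value (staying below 33) to reach 86.

2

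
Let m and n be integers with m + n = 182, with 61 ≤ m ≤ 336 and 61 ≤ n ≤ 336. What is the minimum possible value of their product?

7381

Since m + n is fixed, pushing one of them to its bound minimizes the product.
At the endpoint m = 61, n = 182 − 61 = 121, so mn = 61 × 121 = 7381.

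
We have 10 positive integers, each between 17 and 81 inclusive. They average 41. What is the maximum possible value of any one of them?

To make one integer as large as possible, make the other 9 as small as possible.
The total is 10 × 41 = 410.
The other 9 contribute at least 9 × 17 = 153, leaving at most 410 − 153 = 257.
But each integer is capped at 81, so the maximum is 81.
Achievable: one at 81 and the other 9 totalling 329, which fits since 9 × 17 ≤ 329 ≤ 9 × 81.

81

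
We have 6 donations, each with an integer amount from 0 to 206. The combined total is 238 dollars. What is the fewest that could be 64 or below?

If only k of them are at most 64, the other 6 − k are at least 65, so the total is at least (6 − k)·65 + k·0.
This is ≤ 238, so (6 − k)·65 + 0k ≤ 238, which gives k ≥ 3.
Exactly 3 works: 3 values at 0 and 3 at 65 total 195; raise one of the low values by 43 (still ≤ 64) to hit 238.

3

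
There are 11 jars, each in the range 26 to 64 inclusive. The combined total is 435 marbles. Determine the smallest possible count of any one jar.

Minimizing one value means maximizing the remaining 10.
The other 10 can take up 10 × 64 = 640 ≥ 435 − 26, so one jar can sit at its floor of 26.
Achievable: one at 26 and the other 10 totalling 409, which fits since 10 × 26 ≤ 409 ≤ 10 × 64.

26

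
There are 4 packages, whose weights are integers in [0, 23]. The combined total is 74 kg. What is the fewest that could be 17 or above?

Each value short of 17 is at most 16, costing at least 23 − 16 = 7 against the maximum total of 92.
We can afford to lose at most 92 − 74 = 18, so at most ⌊18/7⌋ = 2 fall short, and at least 2 are ≥ 17.
Exactly 2 works: 2 values at 23 and 2 at 16 total 78; lower one of the high values by 4 (still ≥ 17) to hit 74.

2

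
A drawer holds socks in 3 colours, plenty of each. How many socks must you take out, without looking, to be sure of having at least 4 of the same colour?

You could draw 3 of every colour without reaching 4 of any — 9 in all.
One more forces 4 of some colour, so 9 + 1 = 10.

10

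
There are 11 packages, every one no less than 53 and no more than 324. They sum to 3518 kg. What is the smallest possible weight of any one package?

278

To make one package as small as possible, make the other 10 as large as possible.
The other 10 contribute at most 10 × 324 = 3240, leaving at least 3518 − 3240 = 278.
Since 278 ≥ 53, this is achievable: one at 278 and 10 at 324.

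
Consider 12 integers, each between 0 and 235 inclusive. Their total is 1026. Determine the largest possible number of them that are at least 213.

4

If k of the values are ≥ 213, the total is ≥ 213k + 0(12 − k).
Setting 213k + 0(12 − k) ≤ 1026 gives 213k ≤ 1026, so k ≤ 4.
k = 4 is achieved by 4 values at 213 and 8 at 0, total 852; add 174 to one value (staying below 213) to reach 1026.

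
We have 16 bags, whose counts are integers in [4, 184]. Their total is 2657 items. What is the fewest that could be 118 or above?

Suppose at most 16 − j of them reach 118; then j values are ≤ 117 and the rest ≤ 184.
The total is then ≤ 117·j + 184·(16 − j) = 2944 − 67j. For this to be ≥ 2657 we need j ≤ 4, so at least 16 − 4 = 12 must reach 118.
Exactly 12 works: 12 values at 184 and 4 at 117 total 2676; lower one of the high values by 19 (still ≥ 118) to hit 2657.

12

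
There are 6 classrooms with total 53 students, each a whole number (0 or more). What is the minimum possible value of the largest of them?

If every one of the 6 were at most 8, the total would be at most 6 × 8 = 48 < 53.
Equality holds with 5 values of 9 and 1 value of 8.

9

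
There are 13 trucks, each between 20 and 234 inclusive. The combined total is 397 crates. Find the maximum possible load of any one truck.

To make one truck as large as possible, make the other 12 as small as possible.
The other 12 contribute at least 12 × 20 = 240, leaving at most 397 − 240 = 157.
Since 157 ≤ 234, this is achievable: one at 157 and 12 at 20.

157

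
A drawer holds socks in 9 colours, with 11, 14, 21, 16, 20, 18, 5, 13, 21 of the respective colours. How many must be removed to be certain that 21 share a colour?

138

In the worst case you take as many as possible of each colour without reaching 21: 11 + 14 + 20 + 16 + 20 + 18 + 5 + 13 + 20 = 137.
The next one must give 21 of some colour, so 137 + 1 = 138.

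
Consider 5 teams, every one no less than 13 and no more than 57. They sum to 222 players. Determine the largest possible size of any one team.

To make one team as large as possible, make the other 4 as small as possible.
The other 4 contribute at least 4 × 13 = 52, leaving at most 222 − 52 = 170.
But each team is capped at 57, so the maximum is 57.
Achievable: one at 57 and the other 4 totalling 165, which fits since 4 × 13 ≤ 165 ≤ 4 × 57.

57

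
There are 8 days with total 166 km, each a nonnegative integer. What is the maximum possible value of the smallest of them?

If every one of the 8 were at least 21, the total would be at least 8 × 21 = 168 > 166.
Achievable: 2 of them at 20 and 6 at 21 total 166.

20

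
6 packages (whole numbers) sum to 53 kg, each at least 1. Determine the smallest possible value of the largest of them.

The 6 values sum to 53, so their maximum is at least ⌈53/6⌉ = 9.
Equality holds with 5 values of 9 and 1 value of 8.

9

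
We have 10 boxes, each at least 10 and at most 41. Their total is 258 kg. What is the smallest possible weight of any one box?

To make one box as small as possible, make the other 9 as large as possible.
The other 9 can take up 9 × 41 = 369 ≥ 258 − 10, so one box can sit at its floor of 10.
Achievable: one at 10 and the other 9 totalling 248, which fits since 9 × 10 ≤ 248 ≤ 9 × 41.

10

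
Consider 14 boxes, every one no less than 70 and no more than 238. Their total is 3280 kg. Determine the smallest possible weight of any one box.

Minimizing one value means maximizing the remaining 13.
The other 13 contribute at most 13 × 238 = 3094, leaving at least 3280 − 3094 = 186.
Since 186 ≥ 70, this is achievable: one at 186 and 13 at 238.

186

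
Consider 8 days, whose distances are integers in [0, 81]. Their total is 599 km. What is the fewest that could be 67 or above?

If only k of them are at least 67, the other 8 − k are at most 66, so the total is at most k·81 + (8 − k)·66.
This must reach 599, so k·81 + (8 − k)·66 ≥ 599, giving k ≥ 5.
Exactly 5 works: 5 values at 81 and 3 at 66 total 603; lower one of the high values by 4 (still ≥ 67) to hit 599.

5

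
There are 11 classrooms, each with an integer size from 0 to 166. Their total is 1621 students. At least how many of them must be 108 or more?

If only k of them are at least 108, the other 11 − k are at most 107, so the total is at most k·166 + (11 − k)·107.
This must reach 1621, so k·166 + (11 − k)·107 ≥ 1621, giving k ≥ 8.
Exactly 8 works: 8 values at 166 and 3 at 107 total 1649; lower one of the high values by 28 (still ≥ 108) to hit 1621.

8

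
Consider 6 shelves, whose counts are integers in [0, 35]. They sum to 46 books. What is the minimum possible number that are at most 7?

1

Let j be the number exceeding 7. Then the total is ≥ 8·j + 0·(6 − j) = 0 + 8j.
So 8j ≤ 46 and j ≤ 5; hence at least 6 − 5 = 1 are ≤ 7.
Exactly 1 works: 1 value at 0 and 5 at 8 total 40; raise one of the low values by 6 (still ≤ 7) to hit 46.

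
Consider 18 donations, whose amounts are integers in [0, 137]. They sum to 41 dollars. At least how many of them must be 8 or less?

14

If only k of them are at most 8, the other 18 − k are at least 9, so the total is at least (18 − k)·9 + k·0.
This is ≤ 41, so (18 − k)·9 + 0k ≤ 41, which gives k ≥ 14.
Exactly 14 works: 14 values at 0 and 4 at 9 total 36; raise one of the low values by 5 (still ≤ 8) to hit 41.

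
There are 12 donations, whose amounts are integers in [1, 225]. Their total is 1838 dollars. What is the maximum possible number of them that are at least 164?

11

Suppose k of them are at least 164. Those contribute at least 164 each and the other 12 − k at least 1 each.
So the total is at least 164k + 1(12 − k) = 12 + 163k. This must be ≤ 1838, giving k ≤ 11.
k = 11 is achieved by 11 values at 164 and 1 at 1, total 1805; add 33 to one value (staying below 164) to reach 1838.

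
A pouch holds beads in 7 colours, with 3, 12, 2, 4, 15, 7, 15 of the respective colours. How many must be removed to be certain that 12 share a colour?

50

In the worst case you take as many as possible of each colour without reaching 12: 3 + 11 + 2 + 4 + 11 + 7 + 11 = 49.
The next one must give 12 of some colour, so 49 + 1 = 50.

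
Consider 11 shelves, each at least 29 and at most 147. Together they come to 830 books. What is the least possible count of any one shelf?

29

To make one shelf as small as possible, make the other 10 as large as possible.
The other 10 can take up 10 × 147 = 1470 ≥ 830 − 29, so one shelf can sit at its floor of 29.
Achievable: one at 29 and the other 10 totalling 801, which fits since 10 × 29 ≤ 801 ≤ 10 × 147.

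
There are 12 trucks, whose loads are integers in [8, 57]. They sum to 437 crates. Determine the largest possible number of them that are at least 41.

If k of the values are ≥ 41, the total is ≥ 41k + 8(12 − k).
Setting 41k + 8(12 − k) ≤ 437 gives 33k ≤ 341, so k ≤ 10.
k = 10 is achieved by 10 values at 41 and 2 at 8, total 426; add 11 to one value (staying below 41) to reach 437.

10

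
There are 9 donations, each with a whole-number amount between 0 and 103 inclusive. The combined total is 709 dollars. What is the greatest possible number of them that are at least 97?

With k values at 97 or above and the rest at least 0, the sum is at least 0 + 97k.
Since the sum is 709, we need 97k ≤ 709, i.e. k ≤ 7.
k = 7 is achieved by 7 values at 97 and 2 at 0, total 679; add 30 to one value (staying below 97) to reach 709.

7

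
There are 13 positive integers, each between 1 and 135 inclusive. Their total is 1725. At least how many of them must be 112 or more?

12

If only k of them are at least 112, the other 13 − k are at most 111, so the total is at most k·135 + (13 − k)·111.
This must reach 1725, so k·135 + (13 − k)·111 ≥ 1725, giving k ≥ 12.
Exactly 12 works: 12 values at 135 and 1 at 111 total 1731; lower one of the high values by 6 (still ≥ 112) to hit 1725.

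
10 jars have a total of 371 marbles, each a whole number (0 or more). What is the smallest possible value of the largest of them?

38

Some value must be at least ⌈371/10⌉ = 38, since 10 × 37 = 370 < 371.
Achievable: 1 of them at 38 and 9 at 37 total 371.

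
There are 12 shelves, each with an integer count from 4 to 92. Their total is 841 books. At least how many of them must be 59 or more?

If only k of them are at least 59, the other 12 − k are at most 58, so the total is at most k·92 + (12 − k)·58.
This must reach 841, so k·92 + (12 − k)·58 ≥ 841, giving k ≥ 5.
Exactly 5 works: 5 values at 92 and 7 at 58 total 866; lower one of the high values by 25 (still ≥ 59) to hit 841.

5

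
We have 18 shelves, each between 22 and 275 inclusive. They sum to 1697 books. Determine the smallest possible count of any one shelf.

22

Minimizing one value means maximizing the remaining 17.
The other 17 can take up 17 × 275 = 4675 ≥ 1697 − 22, so one shelf can sit at its floor of 22.
Achievable: one at 22 and the other 17 totalling 1675, which fits since 17 × 22 ≤ 1675 ≤ 17 × 275.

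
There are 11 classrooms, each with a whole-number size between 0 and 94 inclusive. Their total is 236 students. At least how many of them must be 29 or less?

Each value above 29 is at least 30, contributing at least 30 − 0 = 30 above the floor 0.
The sum exceeds the floor total 0 by 236, so at most ⌊236/30⌋ = 7 exceed 29, and at least 4 are ≤ 29.
Exactly 4 works: 4 values at 0 and 7 at 30 total 210; raise one of the low values by 26 (still ≤ 29) to hit 236.

4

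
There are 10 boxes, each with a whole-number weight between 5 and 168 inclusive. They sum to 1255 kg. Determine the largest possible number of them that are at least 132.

If k of the values are ≥ 132, the total is ≥ 132k + 5(10 − k).
Setting 132k + 5(10 − k) ≤ 1255 gives 127k ≤ 1205, so k ≤ 9.
k = 9 is achieved by 9 values at 132 and 1 at 5, total 1193; add 62 to one value (staying below 132) to reach 1255.

9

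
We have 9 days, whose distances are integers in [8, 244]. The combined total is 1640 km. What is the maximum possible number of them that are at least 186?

8

Suppose k of them are at least 186. Those contribute at least 186 each and the other 9 − k at least 8 each.
So the total is at least 186k + 8(9 − k) = 72 + 178k. This must be ≤ 1640, giving k ≤ 8.
k = 8 is achieved by 8 values at 186 and 1 at 8, total 1496; add 144 to one value (staying below 186) to reach 1640.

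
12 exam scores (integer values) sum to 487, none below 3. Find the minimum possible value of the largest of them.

41

Some value must be at least ⌈487/12⌉ = 41, since 12 × 40 = 480 < 487.
Equality holds with 7 values of 41 and 5 values of 40.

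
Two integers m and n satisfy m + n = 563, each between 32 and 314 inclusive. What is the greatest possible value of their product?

With m + n fixed, mn peaks when the two are closest together.
Taking m = 281 and n = 282 (both in [32, 314]) gives mn = 79242.

79242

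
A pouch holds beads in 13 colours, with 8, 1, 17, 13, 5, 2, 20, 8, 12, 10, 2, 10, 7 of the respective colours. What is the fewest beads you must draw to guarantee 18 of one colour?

113

In the worst case you take as many as possible of each colour without reaching 18: 8 + 1 + 17 + 13 + 5 + 2 + 17 + 8 + 12 + 10 + 2 + 10 + 7 = 112.
The next one must give 18 of some colour, so 112 + 1 = 113.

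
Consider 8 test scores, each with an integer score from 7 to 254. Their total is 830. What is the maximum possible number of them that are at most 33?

5

Each value at 33 or below falls at least 254 − 33 = 221 short of the ceiling 254.
The ceiling total is 8 × 254 = 2032, and we need 830, so at most ⌊(2032 − 830)/221⌋ = 5 can be that low.
k = 5 is achieved by 5 values at 33 and 3 at 254, total 927; lower one of the 254's by 97 (still > 33) to reach 830.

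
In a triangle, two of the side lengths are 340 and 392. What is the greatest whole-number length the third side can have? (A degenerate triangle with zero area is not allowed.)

731

The third side must be less than 340 + 392 = 732.
The largest integer below 732 is 731.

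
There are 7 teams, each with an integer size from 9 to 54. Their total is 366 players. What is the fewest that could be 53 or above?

1

Each value short of 53 is at most 52, costing at least 54 − 52 = 2 against the maximum total of 378.
We can afford to lose at most 378 − 366 = 12, so at most ⌊12/2⌋ = 6 fall short, and at least 1 are ≥ 53.
Exactly 1 works: 1 value at 54 and 6 at 52 total 366.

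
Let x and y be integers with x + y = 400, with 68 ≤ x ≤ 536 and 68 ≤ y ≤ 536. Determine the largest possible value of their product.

40000

With x + y fixed, xy peaks when the two are closest together.
Taking x = 200 and y = 200 (both in [68, 536]) gives xy = 40000.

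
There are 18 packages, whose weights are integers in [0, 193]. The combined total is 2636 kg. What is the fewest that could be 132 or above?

5

If only k of them are at least 132, the other 18 − k are at most 131, so the total is at most k·193 + (18 − k)·131.
This must reach 2636, so k·193 + (18 − k)·131 ≥ 2636, giving k ≥ 5.
Exactly 5 works: 5 values at 193 and 13 at 131 total 2668; lower one of the high values by 32 (still ≥ 132) to hit 2636.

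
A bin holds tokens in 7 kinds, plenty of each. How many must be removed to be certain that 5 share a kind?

In the worst case you draw 4 of each of the 7 kinds: 7 × 4 = 28.
One more forces 5 of some kind, so 28 + 1 = 29.

29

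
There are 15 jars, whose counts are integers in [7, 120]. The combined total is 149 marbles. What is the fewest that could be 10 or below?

4

If only k of them are at most 10, the other 15 − k are at least 11, so the total is at least (15 − k)·11 + k·7.
This is ≤ 149, so (15 − k)·11 + 7k ≤ 149, which gives k ≥ 4.
Exactly 4 works: 4 values at 7 and 11 at 11 total 149.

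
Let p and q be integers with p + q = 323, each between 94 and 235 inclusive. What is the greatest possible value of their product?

With p + q fixed, pq peaks when the two are closest together.
Taking p = 161 and q = 162 (both in [94, 235]) gives pq = 26082.

26082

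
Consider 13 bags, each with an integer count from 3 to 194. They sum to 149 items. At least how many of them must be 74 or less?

Let j be the number exceeding 74. Then the total is ≥ 75·j + 3·(13 − j) = 39 + 72j.
So 72j ≤ 110 and j ≤ 1; hence at least 13 − 1 = 12 are ≤ 74.
Exactly 12 works: 12 values at 3 and 1 at 75 total 111; raise one of the low values by 38 (still ≤ 74) to hit 149.

12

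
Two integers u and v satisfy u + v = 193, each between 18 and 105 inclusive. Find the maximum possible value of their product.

With u + v fixed, uv peaks when the two are closest together.
Taking u = 96 and v = 97 (both in [18, 105]) gives uv = 9312.

9312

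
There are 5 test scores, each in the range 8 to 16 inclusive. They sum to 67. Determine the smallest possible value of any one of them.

8

To make one score as small as possible, make the other 4 as large as possible.
The other 4 can take up 4 × 16 = 64 ≥ 67 − 8, so one score can sit at its floor of 8.
Achievable: one at 8 and the other 4 totalling 59, which fits since 4 × 8 ≤ 59 ≤ 4 × 16.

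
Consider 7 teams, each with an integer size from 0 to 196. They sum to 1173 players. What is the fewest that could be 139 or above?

Suppose at most 7 − j of them reach 139; then j values are ≤ 138 and the rest ≤ 196.
The total is then ≤ 138·j + 196·(7 − j) = 1372 − 58j. For this to be ≥ 1173 we need j ≤ 3, so at least 7 − 3 = 4 must reach 139.
Exactly 4 works: 4 values at 196 and 3 at 138 total 1198; lower one of the high values by 25 (still ≥ 139) to hit 1173.

4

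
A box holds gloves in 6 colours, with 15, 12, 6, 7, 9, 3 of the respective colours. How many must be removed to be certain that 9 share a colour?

In the worst case you take as many as possible of each colour without reaching 9: 8 + 8 + 6 + 7 + 8 + 3 = 40.
The next one must give 9 of some colour, so 40 + 1 = 41.

41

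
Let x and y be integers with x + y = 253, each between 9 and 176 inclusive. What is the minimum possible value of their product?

Since x + y is fixed, pushing one of them to its bound minimizes the product.
At the endpoint x = 77, y = 253 − 77 = 176, so xy = 77 × 176 = 13552.

13552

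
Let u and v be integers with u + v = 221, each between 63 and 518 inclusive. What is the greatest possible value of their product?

12210

For a fixed sum, the product uv is largest when u and v are as close as possible.
Taking u = 110 and v = 111 (both in [63, 518]) gives uv = 12210.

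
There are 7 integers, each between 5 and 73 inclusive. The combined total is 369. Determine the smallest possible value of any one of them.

Minimizing one value means maximizing the remaining 6.
The other 6 can take up 6 × 73 = 438 ≥ 369 − 5, so one integer can sit at its floor of 5.
Achievable: one at 5 and the other 6 totalling 364, which fits since 6 × 5 ≤ 364 ≤ 6 × 73.

5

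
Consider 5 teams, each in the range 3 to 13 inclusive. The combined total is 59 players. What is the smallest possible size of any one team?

7

To make one team as small as possible, make the other 4 as large as possible.
The other 4 contribute at most 4 × 13 = 52, leaving at least 59 − 52 = 7.
Since 7 ≥ 3, this is achievable: one at 7 and 4 at 13.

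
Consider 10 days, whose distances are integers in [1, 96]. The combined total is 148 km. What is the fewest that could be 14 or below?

1

If only k of them are at most 14, the other 10 − k are at least 15, so the total is at least (10 − k)·15 + k·1.
This is ≤ 148, so (10 − k)·15 + 1k ≤ 148, which gives k ≥ 1.
Exactly 1 works: 1 value at 1 and 9 at 15 total 136; raise one of the low values by 12 (still ≤ 14) to hit 148.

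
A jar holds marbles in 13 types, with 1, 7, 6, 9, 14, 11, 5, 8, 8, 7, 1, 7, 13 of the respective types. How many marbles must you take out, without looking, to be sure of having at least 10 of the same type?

In the worst case you take as many as possible of each type without reaching 10: 1 + 7 + 6 + 9 + 9 + 9 + 5 + 8 + 8 + 7 + 1 + 7 + 9 = 86.
The next one must give 10 of some type, so 86 + 1 = 87.

87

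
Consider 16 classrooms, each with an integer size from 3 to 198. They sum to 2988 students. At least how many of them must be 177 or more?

If only k of them are at least 177, the other 16 − k are at most 176, so the total is at most k·198 + (16 − k)·176.
This must reach 2988, so k·198 + (16 − k)·176 ≥ 2988, giving k ≥ 8.
Exactly 8 works: 8 values at 198 and 8 at 176 total 2992; lower one of the high values by 4 (still ≥ 177) to hit 2988.

8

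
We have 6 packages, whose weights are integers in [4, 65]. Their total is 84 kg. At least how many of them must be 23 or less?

Let j be the number exceeding 23. Then the total is ≥ 24·j + 4·(6 − j) = 24 + 20j.
So 20j ≤ 60 and j ≤ 3; hence at least 6 − 3 = 3 are ≤ 23.
Exactly 3 works: 3 values at 4 and 3 at 24 total 84.

3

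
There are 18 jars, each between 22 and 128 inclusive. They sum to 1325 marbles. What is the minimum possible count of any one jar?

To make one jar as small as possible, make the other 17 as large as possible.
The other 17 can take up 17 × 128 = 2176 ≥ 1325 − 22, so one jar can sit at its floor of 22.
Achievable: one at 22 and the other 17 totalling 1303, which fits since 17 × 22 ≤ 1303 ≤ 17 × 128.

22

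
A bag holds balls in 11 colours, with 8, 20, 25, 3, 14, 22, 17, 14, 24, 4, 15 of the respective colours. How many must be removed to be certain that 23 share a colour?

162

In the worst case you take as many as possible of each colour without reaching 23: 8 + 20 + 22 + 3 + 14 + 22 + 17 + 14 + 22 + 4 + 15 = 161.
The next one must give 23 of some colour, so 161 + 1 = 162.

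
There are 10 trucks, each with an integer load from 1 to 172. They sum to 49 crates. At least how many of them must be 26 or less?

If only k of them are at most 26, the other 10 − k are at least 27, so the total is at least (10 − k)·27 + k·1.
This is ≤ 49, so (10 − k)·27 + 1k ≤ 49, which gives k ≥ 9.
Exactly 9 works: 9 values at 1 and 1 at 27 total 36; raise one of the low values by 13 (still ≤ 26) to hit 49.

9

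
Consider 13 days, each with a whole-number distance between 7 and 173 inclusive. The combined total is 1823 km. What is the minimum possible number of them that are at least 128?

Suppose at most 13 − j of them reach 128; then j values are ≤ 127 and the rest ≤ 173.
The total is then ≤ 127·j + 173·(13 − j) = 2249 − 46j. For this to be ≥ 1823 we need j ≤ 9, so at least 13 − 9 = 4 must reach 128.
Exactly 4 works: 4 values at 173 and 9 at 127 total 1835; lower one of the high values by 12 (still ≥ 128) to hit 1823.

4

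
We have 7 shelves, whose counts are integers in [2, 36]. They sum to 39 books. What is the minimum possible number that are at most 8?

4

Let j be the number exceeding 8. Then the total is ≥ 9·j + 2·(7 − j) = 14 + 7j.
So 7j ≤ 25 and j ≤ 3; hence at least 7 − 3 = 4 are ≤ 8.
Exactly 4 works: 4 values at 2 and 3 at 9 total 35; raise one of the low values by 4 (still ≤ 8) to hit 39.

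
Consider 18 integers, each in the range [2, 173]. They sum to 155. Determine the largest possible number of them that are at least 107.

1

With k values at 107 or above and the rest at least 2, the sum is at least 36 + 105k.
Since the sum is 155, we need 105k ≤ 119, i.e. k ≤ 1.
k = 1 is achieved by 1 value at 107 and 17 at 2, total 141; add 14 to one value (staying below 107) to reach 155.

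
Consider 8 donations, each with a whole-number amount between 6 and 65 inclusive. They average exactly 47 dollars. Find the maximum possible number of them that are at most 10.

The total is 8 × 47 = 376.
Each value at 10 or below falls at least 65 − 10 = 55 short of the ceiling 65.
The ceiling total is 8 × 65 = 520, and we need 376, so at most ⌊(520 − 376)/55⌋ = 2 can be that low.
k = 2 is achieved by 2 values at 10 and 6 at 65, total 410; lower one of the 65's by 34 (still > 10) to reach 376.

2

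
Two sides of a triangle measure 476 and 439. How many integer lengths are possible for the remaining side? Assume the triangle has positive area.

877

The triangle inequality gives |476 − 439| < c < 476 + 439, i.e. 37 < c < 915.
So c can be any integer from 38 to 914: 877 values.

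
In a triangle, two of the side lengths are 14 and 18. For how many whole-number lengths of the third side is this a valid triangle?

The triangle inequality gives |14 − 18| < c < 14 + 18, i.e. 4 < c < 32.
So c can be any integer from 5 to 31: 27 values.

27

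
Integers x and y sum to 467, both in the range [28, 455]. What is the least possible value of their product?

xy = x(467 − x) is concave in x, so over [28, 439] it is minimized at an endpoint.
The extreme feasible split is x = 28, y = 439, giving xy = 12292.

12292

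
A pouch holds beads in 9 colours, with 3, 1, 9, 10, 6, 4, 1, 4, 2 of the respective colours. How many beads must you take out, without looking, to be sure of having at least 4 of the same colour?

23

In the worst case you take as many as possible of each colour without reaching 4: 3 + 1 + 3 + 3 + 3 + 3 + 1 + 3 + 2 = 22.
The next one must give 4 of some colour, so 22 + 1 = 23.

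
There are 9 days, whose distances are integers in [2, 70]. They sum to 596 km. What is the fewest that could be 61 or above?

6

Suppose at most 9 − j of them reach 61; then j values are ≤ 60 and the rest ≤ 70.
The total is then ≤ 60·j + 70·(9 − j) = 630 − 10j. For this to be ≥ 596 we need j ≤ 3, so at least 9 − 3 = 6 must reach 61.
Exactly 6 works: 6 values at 70 and 3 at 60 total 600; lower one of the high values by 4 (still ≥ 61) to hit 596.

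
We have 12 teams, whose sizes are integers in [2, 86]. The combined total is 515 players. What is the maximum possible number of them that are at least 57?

Suppose k of them are at least 57. Those contribute at least 57 each and the other 12 − k at least 2 each.
So the total is at least 57k + 2(12 − k) = 24 + 55k. This must be ≤ 515, giving k ≤ 8.
k = 8 is achieved by 8 values at 57 and 4 at 2, total 464; add 51 to one value (staying below 57) to reach 515.

8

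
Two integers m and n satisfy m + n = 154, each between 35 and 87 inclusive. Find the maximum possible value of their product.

5929

For a fixed sum, the product mn is largest when m and n are as close as possible.
Taking m = 77 and n = 77 (both in [35, 87]) gives mn = 5929.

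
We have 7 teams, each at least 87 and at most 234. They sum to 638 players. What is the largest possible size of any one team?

To make one team as large as possible, make the other 6 as small as possible.
The other 6 contribute at least 6 × 87 = 522, leaving at most 638 − 522 = 116.
Since 116 ≤ 234, this is achievable: one at 116 and 6 at 87.

116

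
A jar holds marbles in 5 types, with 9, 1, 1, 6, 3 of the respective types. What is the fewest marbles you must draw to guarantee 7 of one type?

In the worst case you take as many as possible of each type without reaching 7: 6 + 1 + 1 + 6 + 3 = 17.
The next one must give 7 of some type, so 17 + 1 = 18.

18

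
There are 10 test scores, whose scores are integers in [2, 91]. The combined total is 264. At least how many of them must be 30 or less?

Let j be the number exceeding 30. Then the total is ≥ 31·j + 2·(10 − j) = 20 + 29j.
So 29j ≤ 244 and j ≤ 8; hence at least 10 − 8 = 2 are ≤ 30.
Exactly 2 works: 2 values at 2 and 8 at 31 total 252; raise one of the low values by 12 (still ≤ 30) to hit 264.

2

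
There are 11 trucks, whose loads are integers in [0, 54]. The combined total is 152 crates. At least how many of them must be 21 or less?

5

If only k of them are at most 21, the other 11 − k are at least 22, so the total is at least (11 − k)·22 + k·0.
This is ≤ 152, so (11 − k)·22 + 0k ≤ 152, which gives k ≥ 5.
Exactly 5 works: 5 values at 0 and 6 at 22 total 132; raise one of the low values by 20 (still ≤ 21) to hit 152.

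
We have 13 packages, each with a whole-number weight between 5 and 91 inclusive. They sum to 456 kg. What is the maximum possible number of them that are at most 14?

Suppose k of them are at most 14. Those contribute at most 14 each and the rest at most 91 each.
So the total is at most 14k + 91(13 − k) = 1183 − 77k. This must still be ≥ 456, so k ≤ 9.
k = 9 is achieved by 9 values at 14 and 4 at 91, total 490; lower one of the 91's by 34 (still > 14) to reach 456.

9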